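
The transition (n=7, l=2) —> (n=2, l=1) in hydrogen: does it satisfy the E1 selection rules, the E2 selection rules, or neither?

Δl = 1 − 2 = -1; l_i + l_f = 3.
E1 (Δl = ±1): satisfied.
E2 (Δl = 0,±2, l_i+l_f ≥ 2): not satisfied.

E1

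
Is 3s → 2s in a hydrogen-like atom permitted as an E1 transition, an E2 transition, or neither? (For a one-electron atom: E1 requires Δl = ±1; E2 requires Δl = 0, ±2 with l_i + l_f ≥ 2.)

neither

Δl = 0 − 0 = +0; l_i + l_f = 0.
E1 (Δl = ±1): not satisfied.
E2 (Δl = 0,±2, l_i+l_f ≥ 2): not satisfied.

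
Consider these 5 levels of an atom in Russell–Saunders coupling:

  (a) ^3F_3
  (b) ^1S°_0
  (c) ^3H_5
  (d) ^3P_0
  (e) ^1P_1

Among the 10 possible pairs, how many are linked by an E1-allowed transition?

(a)–(b): forbidden (ΔS, ΔL, ΔJ).
(a)–(c): forbidden (parity, ΔL, ΔJ).
(a)–(d): forbidden (parity, ΔL, ΔJ).
(a)–(e): forbidden (parity, ΔS, ΔL, ΔJ).
(b)–(c): forbidden (ΔS, ΔL, ΔJ).
(b)–(d): forbidden (ΔS, ΔJ).
(b)–(e): allowed.
(c)–(d): forbidden (parity, ΔL, ΔJ).
(c)–(e): forbidden (parity, ΔS, ΔL, ΔJ).
(d)–(e): forbidden (parity, ΔS).
Allowed pairs: 1 of 10.

1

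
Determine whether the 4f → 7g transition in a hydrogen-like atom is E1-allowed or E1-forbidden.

allowed

l: 3 → 4 (Δl = +1). Δl = ±1 ok.
All E1 selection rules are satisfied.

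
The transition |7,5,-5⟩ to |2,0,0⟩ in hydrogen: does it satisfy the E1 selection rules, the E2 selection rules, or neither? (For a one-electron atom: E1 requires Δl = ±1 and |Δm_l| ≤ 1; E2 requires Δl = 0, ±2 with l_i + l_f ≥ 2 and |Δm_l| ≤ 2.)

neither

Δl = 0 − 5 = -5; l_i + l_f = 5.
Δm_l = +5.
E1 (Δl = ±1, |Δm_l| ≤ 1): not satisfied.
E2 (Δl = 0,±2, l_i+l_f ≥ 2, |Δm_l| ≤ 2): not satisfied.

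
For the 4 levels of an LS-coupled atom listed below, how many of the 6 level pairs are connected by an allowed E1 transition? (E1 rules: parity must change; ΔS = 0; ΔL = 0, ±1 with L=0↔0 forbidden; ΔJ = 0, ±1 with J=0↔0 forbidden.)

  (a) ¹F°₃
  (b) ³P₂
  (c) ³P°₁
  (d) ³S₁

(a)–(b): forbidden (ΔS, ΔL).
(a)–(c): forbidden (parity, ΔS, ΔL, ΔJ).
(a)–(d): forbidden (ΔS, ΔL, ΔJ).
(b)–(c): allowed.
(b)–(d): forbidden (parity).
(c)–(d): allowed.
Allowed pairs: 2 of 6.

2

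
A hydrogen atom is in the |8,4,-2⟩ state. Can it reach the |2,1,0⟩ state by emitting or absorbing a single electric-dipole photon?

forbidden

Δl = 1 − 4 = -3; the E1 rule Δl = ±1 is fails.
Δm_l = 0 − (-2) = +2. E1 requires Δm_l = 0, ±1: fails.
The transition is electric-dipole forbidden.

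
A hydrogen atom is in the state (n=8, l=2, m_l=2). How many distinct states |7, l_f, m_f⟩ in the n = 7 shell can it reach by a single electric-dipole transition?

E1 requires Δl = ±1, so l_f ∈ {1, 3}; with 0 ≤ l_f ≤ n_f−1 = 6, the allowed l_f values are {1, 3}.
For l_f = 1: m_f ∈ {m_i−1, m_i, m_i+1} ∩ [−1, 1] = {1} → 1 state.
For l_f = 3: m_f ∈ {m_i−1, m_i, m_i+1} ∩ [−3, 3] = {1, 2, 3} → 3 states.
Total: 4.

4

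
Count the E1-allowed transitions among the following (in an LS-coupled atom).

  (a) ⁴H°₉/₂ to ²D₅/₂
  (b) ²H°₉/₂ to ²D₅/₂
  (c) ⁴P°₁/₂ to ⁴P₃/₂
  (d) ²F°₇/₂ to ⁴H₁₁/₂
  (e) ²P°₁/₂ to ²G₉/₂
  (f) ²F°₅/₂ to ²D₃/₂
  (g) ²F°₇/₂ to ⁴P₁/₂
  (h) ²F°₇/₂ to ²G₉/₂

3

(a) forbidden (ΔS, ΔL, ΔJ fail)
(b) forbidden (ΔL, ΔJ fail)
(c) allowed
(d) forbidden (ΔS, ΔL, ΔJ fail)
(e) forbidden (ΔL, ΔJ fail)
(f) allowed
(g) forbidden (ΔS, ΔL, ΔJ fail)
(h) allowed
Total allowed: 3 of 8.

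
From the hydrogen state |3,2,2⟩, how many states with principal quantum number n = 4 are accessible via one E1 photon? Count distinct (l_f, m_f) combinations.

4

E1 requires Δl = ±1, so l_f ∈ {1, 3}; with 0 ≤ l_f ≤ n_f−1 = 3, the allowed l_f values are {1, 3}.
For l_f = 1: m_f ∈ {m_i−1, m_i, m_i+1} ∩ [−1, 1] = {1} → 1 state.
For l_f = 3: m_f ∈ {m_i−1, m_i, m_i+1} ∩ [−3, 3] = {1, 2, 3} → 3 states.
Total: 4.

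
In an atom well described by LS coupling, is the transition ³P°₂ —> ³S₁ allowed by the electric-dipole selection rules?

allowed

Initial level: S=1, L=1, J=2, parity odd. Final level: S=1, L=0, J=1, parity even.
Parity must change: odd → even — satisfied.
ΔS = 0: S: 1 → 1 — satisfied.
ΔL = 0, ±1 (not L=0↔0): L: 1 → 0, ΔL = -1 — satisfied.
ΔJ = 0, ±1 (not J=0↔0): J: 2 → 1, ΔJ = -1 — satisfied.
All four E1 rules are satisfied.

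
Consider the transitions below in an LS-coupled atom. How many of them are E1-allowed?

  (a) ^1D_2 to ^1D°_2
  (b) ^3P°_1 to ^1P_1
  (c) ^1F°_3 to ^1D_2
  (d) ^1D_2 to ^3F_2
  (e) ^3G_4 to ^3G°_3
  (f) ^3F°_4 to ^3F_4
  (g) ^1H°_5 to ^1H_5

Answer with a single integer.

(a) allowed
(b) forbidden (ΔS fails)
(c) allowed
(d) forbidden (parity, ΔS fail)
(e) allowed
(f) allowed
(g) allowed
Total allowed: 5 of 7.

5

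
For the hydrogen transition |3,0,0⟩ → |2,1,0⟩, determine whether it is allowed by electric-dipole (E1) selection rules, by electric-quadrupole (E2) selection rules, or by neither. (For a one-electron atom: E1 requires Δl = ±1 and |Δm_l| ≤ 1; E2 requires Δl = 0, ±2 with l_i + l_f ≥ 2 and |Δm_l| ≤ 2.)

Δl = 1 − 0 = +1; l_i + l_f = 1.
Δm_l = +0.
E1 (Δl = ±1, |Δm_l| ≤ 1): satisfied.
E2 (Δl = 0,±2, l_i+l_f ≥ 2, |Δm_l| ≤ 2): not satisfied.

E1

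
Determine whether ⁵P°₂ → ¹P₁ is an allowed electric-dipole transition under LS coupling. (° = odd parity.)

Reading off the term symbols: S 2→0, L 1→1, J 2→1, parity odd→even.
ΔS = 0: S: 2 → 0 — ✗.
ΔL = 0, ±1 (not L=0↔0): L: 1 → 1, ΔL = +0 — ✓.
Parity must change: odd → even — ✓.
ΔJ = 0, ±1 (not J=0↔0): J: 2 → 1, ΔJ = -1 — ✓.
Rule(s) violated: ΔS.

forbidden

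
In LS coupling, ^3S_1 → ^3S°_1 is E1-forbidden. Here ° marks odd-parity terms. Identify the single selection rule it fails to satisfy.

Reading off the term symbols: S 1→1, L 0→0, J 1→1, parity even→odd.
Parity must change: even → odd — passes.
ΔS = 0: S: 1 → 1 — passes.
ΔL = 0, ±1 (not L=0↔0): L: 0 → 0, ΔL = +0 — fails.
ΔJ = 0, ±1 (not J=0↔0): J: 1 → 1, ΔJ = +0 — passes.

the L=0 ↔ L=0 exclusion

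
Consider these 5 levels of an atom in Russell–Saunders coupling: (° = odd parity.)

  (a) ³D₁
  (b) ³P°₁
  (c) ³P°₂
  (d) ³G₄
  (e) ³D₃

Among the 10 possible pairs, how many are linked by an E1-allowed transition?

(a)–(b): allowed.
(a)–(c): allowed.
(a)–(d): forbidden (parity, ΔL, ΔJ).
(a)–(e): forbidden (parity, ΔJ).
(b)–(c): forbidden (parity).
(b)–(d): forbidden (ΔL, ΔJ).
(b)–(e): forbidden (ΔJ).
(c)–(d): forbidden (ΔL, ΔJ).
(c)–(e): allowed.
(d)–(e): forbidden (parity, ΔL).
Allowed pairs: 3 of 10.

3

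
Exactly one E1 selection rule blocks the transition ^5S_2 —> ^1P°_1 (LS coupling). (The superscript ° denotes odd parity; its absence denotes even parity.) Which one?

Reading off the term symbols: S 2→0, L 0→1, J 2→1, parity even→odd.
ΔJ = 0, ±1 (not J=0↔0): J: 2 → 1, ΔJ = -1 — passes.
ΔS = 0: S: 2 → 0 — fails.
Parity must change: even → odd — passes.
ΔL = 0, ±1 (not L=0↔0): L: 0 → 1, ΔL = +1 — passes.

the ΔS = 0 rule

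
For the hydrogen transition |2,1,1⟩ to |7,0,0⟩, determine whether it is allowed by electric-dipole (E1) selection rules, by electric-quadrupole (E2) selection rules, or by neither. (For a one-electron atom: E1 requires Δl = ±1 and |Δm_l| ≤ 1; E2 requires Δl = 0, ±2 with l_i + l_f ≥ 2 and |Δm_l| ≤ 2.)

E1

Δl = 0 − 1 = -1; l_i + l_f = 1.
Δm_l = -1.
E1 (Δl = ±1, |Δm_l| ≤ 1): satisfied.
E2 (Δl = 0,±2, l_i+l_f ≥ 2, |Δm_l| ≤ 2): not satisfied.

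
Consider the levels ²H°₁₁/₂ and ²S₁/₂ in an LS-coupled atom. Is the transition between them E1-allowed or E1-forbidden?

Parity must change: odd → even — ✓.
ΔS = 0: S: 1/2 → 1/2 — ✓.
ΔL = 0, ±1 (not L=0↔0): L: 5 → 0, ΔL = -5 — ✗.
ΔJ = 0, ±1 (not J=0↔0): J: 11/2 → 1/2, ΔJ = -5 — ✗.
Rule(s) violated: ΔL, ΔJ.

forbidden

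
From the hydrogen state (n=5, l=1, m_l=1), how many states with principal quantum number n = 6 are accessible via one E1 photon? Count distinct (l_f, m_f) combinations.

4

E1 requires Δl = ±1, so l_f ∈ {0, 2}; with 0 ≤ l_f ≤ n_f−1 = 5, the allowed l_f values are {0, 2}.
For l_f = 0: m_f ∈ {m_i−1, m_i, m_i+1} ∩ [−0, 0] = {0} → 1 state.
For l_f = 2: m_f ∈ {m_i−1, m_i, m_i+1} ∩ [−2, 2] = {0, 1, 2} → 3 states.
Total: 4.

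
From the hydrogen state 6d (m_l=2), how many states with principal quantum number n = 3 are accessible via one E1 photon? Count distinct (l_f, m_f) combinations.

1

E1 requires Δl = ±1, so l_f ∈ {1, 3}; with 0 ≤ l_f ≤ n_f−1 = 2, the allowed l_f values are {1}.
For l_f = 1: m_f ∈ {m_i−1, m_i, m_i+1} ∩ [−1, 1] = {1} → 1 state.
Total: 1.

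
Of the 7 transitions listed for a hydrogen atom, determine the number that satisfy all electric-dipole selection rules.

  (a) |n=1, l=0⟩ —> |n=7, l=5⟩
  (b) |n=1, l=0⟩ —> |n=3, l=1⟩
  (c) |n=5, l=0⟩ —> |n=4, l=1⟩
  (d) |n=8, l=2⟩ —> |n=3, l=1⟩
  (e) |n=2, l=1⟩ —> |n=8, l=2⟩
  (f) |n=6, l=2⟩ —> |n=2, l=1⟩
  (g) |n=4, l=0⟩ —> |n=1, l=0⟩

(a) forbidden — Δl = +5 (E1 requires Δl = ±1)
(b) allowed
(c) allowed
(d) allowed
(e) allowed
(f) allowed
(g) forbidden — Δl = +0 (E1 requires Δl = ±1)
Total allowed: 5 of 7.

5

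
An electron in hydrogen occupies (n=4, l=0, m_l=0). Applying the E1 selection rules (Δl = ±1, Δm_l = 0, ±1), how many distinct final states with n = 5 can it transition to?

E1 requires Δl = ±1, so l_f ∈ {-1, 1}; with 0 ≤ l_f ≤ n_f−1 = 4, the allowed l_f values are {1}.
For l_f = 1: m_f ∈ {m_i−1, m_i, m_i+1} ∩ [−1, 1] = {-1, 0, 1} → 3 states.
Total: 3.

3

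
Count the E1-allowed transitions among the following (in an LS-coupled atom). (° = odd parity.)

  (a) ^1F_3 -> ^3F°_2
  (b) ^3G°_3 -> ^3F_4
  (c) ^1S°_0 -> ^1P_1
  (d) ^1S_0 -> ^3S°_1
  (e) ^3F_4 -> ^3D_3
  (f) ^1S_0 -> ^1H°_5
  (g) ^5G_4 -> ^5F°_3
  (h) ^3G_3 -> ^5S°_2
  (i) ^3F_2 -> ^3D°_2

4

(a) forbidden (ΔS fails)
(b) allowed
(c) allowed
(d) forbidden (ΔS, ΔL fail)
(e) forbidden (parity fails)
(f) forbidden (ΔL, ΔJ fail)
(g) allowed
(h) forbidden (ΔS, ΔL fail)
(i) allowed
Total allowed: 4 of 9.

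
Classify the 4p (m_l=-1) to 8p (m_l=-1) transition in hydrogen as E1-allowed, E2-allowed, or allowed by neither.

E2

Δl = 1 − 1 = +0; l_i + l_f = 2.
Δm_l = +0.
E1 (Δl = ±1, |Δm_l| ≤ 1): not satisfied.
E2 (Δl = 0,±2, l_i+l_f ≥ 2, |Δm_l| ≤ 2): satisfied.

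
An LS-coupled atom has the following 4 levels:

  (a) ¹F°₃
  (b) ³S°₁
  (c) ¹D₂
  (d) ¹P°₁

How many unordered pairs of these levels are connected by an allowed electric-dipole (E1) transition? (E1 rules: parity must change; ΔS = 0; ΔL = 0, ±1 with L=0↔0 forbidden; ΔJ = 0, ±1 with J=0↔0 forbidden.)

2

(a)–(b): forbidden (parity, ΔS, ΔL, ΔJ).
(a)–(c): allowed.
(a)–(d): forbidden (parity, ΔL, ΔJ).
(b)–(c): forbidden (ΔS, ΔL).
(b)–(d): forbidden (parity, ΔS).
(c)–(d): allowed.
Allowed pairs: 2 of 6.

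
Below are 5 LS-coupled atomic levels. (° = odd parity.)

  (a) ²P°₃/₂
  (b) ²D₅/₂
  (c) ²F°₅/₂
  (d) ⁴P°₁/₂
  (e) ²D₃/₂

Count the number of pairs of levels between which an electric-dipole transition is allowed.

4

(a)–(b): allowed.
(a)–(c): forbidden (parity, ΔL).
(a)–(d): forbidden (parity, ΔS).
(a)–(e): allowed.
(b)–(c): allowed.
(b)–(d): forbidden (ΔS, ΔJ).
(b)–(e): forbidden (parity).
(c)–(d): forbidden (parity, ΔS, ΔL, ΔJ).
(c)–(e): allowed.
(d)–(e): forbidden (ΔS).
Allowed pairs: 4 of 10.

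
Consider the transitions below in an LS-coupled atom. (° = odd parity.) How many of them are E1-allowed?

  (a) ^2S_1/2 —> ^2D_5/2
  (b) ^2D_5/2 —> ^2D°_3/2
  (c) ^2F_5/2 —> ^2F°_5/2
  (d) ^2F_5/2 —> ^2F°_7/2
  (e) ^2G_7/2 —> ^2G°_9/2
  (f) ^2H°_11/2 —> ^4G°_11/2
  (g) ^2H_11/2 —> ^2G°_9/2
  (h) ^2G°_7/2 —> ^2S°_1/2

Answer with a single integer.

(a) forbidden (parity, ΔL, ΔJ fail)
(b) allowed
(c) allowed
(d) allowed
(e) allowed
(f) forbidden (parity, ΔS fail)
(g) allowed
(h) forbidden (parity, ΔL, ΔJ fail)
Total allowed: 5 of 8.

5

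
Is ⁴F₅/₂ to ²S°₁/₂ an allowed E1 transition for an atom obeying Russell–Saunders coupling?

ΔJ = 0, ±1 (not J=0↔0): J: 5/2 → 1/2, ΔJ = -2 — violated.
Parity must change: even → odd — satisfied.
ΔS = 0: S: 3/2 → 1/2 — violated.
ΔL = 0, ±1 (not L=0↔0): L: 3 → 0, ΔL = -3 — violated.
Rule(s) violated: ΔS, ΔL, ΔJ.

forbidden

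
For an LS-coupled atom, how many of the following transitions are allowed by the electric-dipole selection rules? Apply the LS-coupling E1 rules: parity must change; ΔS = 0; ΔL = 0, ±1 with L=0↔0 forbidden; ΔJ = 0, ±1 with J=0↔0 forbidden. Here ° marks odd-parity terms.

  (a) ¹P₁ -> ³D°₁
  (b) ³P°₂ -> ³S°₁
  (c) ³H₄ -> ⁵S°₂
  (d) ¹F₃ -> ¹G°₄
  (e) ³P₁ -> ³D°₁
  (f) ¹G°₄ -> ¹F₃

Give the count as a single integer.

3

(a) forbidden (ΔS fails)
(b) forbidden (parity fails)
(c) forbidden (ΔS, ΔL, ΔJ fail)
(d) allowed
(e) allowed
(f) allowed
Total allowed: 3 of 6.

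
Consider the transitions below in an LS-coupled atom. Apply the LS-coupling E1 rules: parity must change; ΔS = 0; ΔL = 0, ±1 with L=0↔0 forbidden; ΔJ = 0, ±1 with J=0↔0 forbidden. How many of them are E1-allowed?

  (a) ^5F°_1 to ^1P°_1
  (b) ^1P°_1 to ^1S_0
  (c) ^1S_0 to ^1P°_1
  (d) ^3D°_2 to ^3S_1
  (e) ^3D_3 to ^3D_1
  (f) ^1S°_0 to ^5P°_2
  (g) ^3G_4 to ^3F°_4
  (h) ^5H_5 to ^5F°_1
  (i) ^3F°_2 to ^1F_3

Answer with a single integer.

3

(a) forbidden (parity, ΔS, ΔL fail)
(b) allowed
(c) allowed
(d) forbidden (ΔL fails)
(e) forbidden (parity, ΔJ fail)
(f) forbidden (parity, ΔS, ΔJ fail)
(g) allowed
(h) forbidden (ΔL, ΔJ fail)
(i) forbidden (ΔS fails)
Total allowed: 3 of 9.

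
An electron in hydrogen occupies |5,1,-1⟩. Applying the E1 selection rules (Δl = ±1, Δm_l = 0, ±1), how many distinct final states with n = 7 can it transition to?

4

E1 requires Δl = ±1, so l_f ∈ {0, 2}; with 0 ≤ l_f ≤ n_f−1 = 6, the allowed l_f values are {0, 2}.
For l_f = 0: m_f ∈ {m_i−1, m_i, m_i+1} ∩ [−0, 0] = {0} → 1 state.
For l_f = 2: m_f ∈ {m_i−1, m_i, m_i+1} ∩ [−2, 2] = {-2, -1, 0} → 3 states.
Total: 4.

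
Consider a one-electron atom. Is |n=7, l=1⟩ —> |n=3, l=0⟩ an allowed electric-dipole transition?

Δl = 0 − 1 = -1; the E1 rule Δl = ±1 is satisfied.
All E1 selection rules are satisfied.

allowed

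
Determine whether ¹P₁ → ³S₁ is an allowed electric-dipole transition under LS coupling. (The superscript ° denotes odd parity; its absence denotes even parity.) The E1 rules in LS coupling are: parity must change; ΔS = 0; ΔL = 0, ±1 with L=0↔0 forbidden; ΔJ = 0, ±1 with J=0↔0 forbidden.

ΔS = 0: S: 0 → 1 — fails.
ΔJ = 0, ±1 (not J=0↔0): J: 1 → 1, ΔJ = +0 — ok.
ΔL = 0, ±1 (not L=0↔0): L: 1 → 0, ΔL = -1 — ok.
Parity must change: even → even — fails.
Rule(s) violated: parity, ΔS.

forbidden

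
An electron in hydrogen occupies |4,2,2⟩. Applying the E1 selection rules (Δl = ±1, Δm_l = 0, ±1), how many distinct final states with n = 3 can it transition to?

1

E1 requires Δl = ±1, so l_f ∈ {1, 3}; with 0 ≤ l_f ≤ n_f−1 = 2, the allowed l_f values are {1}.
For l_f = 1: m_f ∈ {m_i−1, m_i, m_i+1} ∩ [−1, 1] = {1} → 1 state.
Total: 1.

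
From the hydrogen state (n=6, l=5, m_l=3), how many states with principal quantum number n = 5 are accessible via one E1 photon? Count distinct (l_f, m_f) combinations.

3

E1 requires Δl = ±1, so l_f ∈ {4, 6}; with 0 ≤ l_f ≤ n_f−1 = 4, the allowed l_f values are {4}.
For l_f = 4: m_f ∈ {m_i−1, m_i, m_i+1} ∩ [−4, 4] = {2, 3, 4} → 3 states.
Total: 3.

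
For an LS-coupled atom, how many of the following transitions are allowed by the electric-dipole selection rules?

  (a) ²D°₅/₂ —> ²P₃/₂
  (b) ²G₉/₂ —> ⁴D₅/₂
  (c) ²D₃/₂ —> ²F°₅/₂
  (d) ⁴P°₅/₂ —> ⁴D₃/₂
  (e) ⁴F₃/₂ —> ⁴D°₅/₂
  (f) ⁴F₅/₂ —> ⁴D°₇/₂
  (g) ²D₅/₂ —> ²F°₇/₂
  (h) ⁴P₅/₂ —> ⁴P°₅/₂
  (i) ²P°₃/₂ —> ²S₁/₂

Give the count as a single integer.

(a) allowed
(b) forbidden (parity, ΔS, ΔL, ΔJ fail)
(c) allowed
(d) allowed
(e) allowed
(f) allowed
(g) allowed
(h) allowed
(i) allowed
Total allowed: 8 of 9.

8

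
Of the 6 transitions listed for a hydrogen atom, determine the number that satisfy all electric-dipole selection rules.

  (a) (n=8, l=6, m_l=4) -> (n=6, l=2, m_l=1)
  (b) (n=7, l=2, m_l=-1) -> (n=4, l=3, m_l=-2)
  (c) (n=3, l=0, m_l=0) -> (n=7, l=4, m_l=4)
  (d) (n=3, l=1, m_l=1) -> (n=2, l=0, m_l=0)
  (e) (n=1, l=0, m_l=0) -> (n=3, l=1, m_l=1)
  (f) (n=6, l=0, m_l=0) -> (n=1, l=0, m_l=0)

3

(a) forbidden — Δl = -4 (E1 requires Δl = ±1); Δm_l = -3 (E1 requires Δm_l = 0, ±1)
(b) allowed
(c) forbidden — Δl = +4 (E1 requires Δl = ±1); Δm_l = +4 (E1 requires Δm_l = 0, ±1)
(d) allowed
(e) allowed
(f) forbidden — Δl = +0 (E1 requires Δl = ±1)
Total allowed: 3 of 6.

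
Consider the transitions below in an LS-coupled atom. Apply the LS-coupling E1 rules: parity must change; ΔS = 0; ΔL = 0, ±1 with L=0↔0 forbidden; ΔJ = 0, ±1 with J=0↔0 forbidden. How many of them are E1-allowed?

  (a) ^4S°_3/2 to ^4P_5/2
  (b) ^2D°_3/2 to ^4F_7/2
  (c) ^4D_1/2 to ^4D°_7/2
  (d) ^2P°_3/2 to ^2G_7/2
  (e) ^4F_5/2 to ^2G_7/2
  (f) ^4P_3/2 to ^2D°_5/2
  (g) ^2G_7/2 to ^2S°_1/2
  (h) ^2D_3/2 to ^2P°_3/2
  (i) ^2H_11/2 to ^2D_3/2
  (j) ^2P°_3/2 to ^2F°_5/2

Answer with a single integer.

(a) allowed
(b) forbidden (ΔS, ΔJ fail)
(c) forbidden (ΔJ fails)
(d) forbidden (ΔL, ΔJ fail)
(e) forbidden (parity, ΔS fail)
(f) forbidden (ΔS fails)
(g) forbidden (ΔL, ΔJ fail)
(h) allowed
(i) forbidden (parity, ΔL, ΔJ fail)
(j) forbidden (parity, ΔL fail)
Total allowed: 2 of 10.

2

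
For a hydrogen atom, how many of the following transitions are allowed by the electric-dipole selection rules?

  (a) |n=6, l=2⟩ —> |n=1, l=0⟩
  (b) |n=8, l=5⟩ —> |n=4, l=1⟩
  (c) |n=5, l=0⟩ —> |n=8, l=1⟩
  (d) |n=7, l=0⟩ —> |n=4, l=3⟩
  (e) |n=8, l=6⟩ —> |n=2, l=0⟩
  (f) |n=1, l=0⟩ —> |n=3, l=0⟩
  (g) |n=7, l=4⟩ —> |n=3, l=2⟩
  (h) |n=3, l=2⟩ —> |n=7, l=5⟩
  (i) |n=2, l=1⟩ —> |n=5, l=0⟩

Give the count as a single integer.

(a) forbidden — Δl = -2 (E1 requires Δl = ±1)
(b) forbidden — Δl = -4 (E1 requires Δl = ±1)
(c) allowed
(d) forbidden — Δl = +3 (E1 requires Δl = ±1)
(e) forbidden — Δl = -6 (E1 requires Δl = ±1)
(f) forbidden — Δl = +0 (E1 requires Δl = ±1)
(g) forbidden — Δl = -2 (E1 requires Δl = ±1)
(h) forbidden — Δl = +3 (E1 requires Δl = ±1)
(i) allowed
Total allowed: 2 of 9.

2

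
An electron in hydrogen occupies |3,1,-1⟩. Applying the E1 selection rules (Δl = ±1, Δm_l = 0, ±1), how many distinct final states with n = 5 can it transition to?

4

E1 requires Δl = ±1, so l_f ∈ {0, 2}; with 0 ≤ l_f ≤ n_f−1 = 4, the allowed l_f values are {0, 2}.
For l_f = 0: m_f ∈ {m_i−1, m_i, m_i+1} ∩ [−0, 0] = {0} → 1 state.
For l_f = 2: m_f ∈ {m_i−1, m_i, m_i+1} ∩ [−2, 2] = {-2, -1, 0} → 3 states.
Total: 4.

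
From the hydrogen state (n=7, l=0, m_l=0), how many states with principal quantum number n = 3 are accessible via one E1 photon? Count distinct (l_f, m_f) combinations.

3

E1 requires Δl = ±1, so l_f ∈ {-1, 1}; with 0 ≤ l_f ≤ n_f−1 = 2, the allowed l_f values are {1}.
For l_f = 1: m_f ∈ {m_i−1, m_i, m_i+1} ∩ [−1, 1] = {-1, 0, 1} → 3 states.
Total: 3.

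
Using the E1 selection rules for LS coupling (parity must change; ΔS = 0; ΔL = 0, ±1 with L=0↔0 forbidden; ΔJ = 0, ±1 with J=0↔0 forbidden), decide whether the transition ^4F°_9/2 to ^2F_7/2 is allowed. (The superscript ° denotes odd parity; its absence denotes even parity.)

forbidden

Reading off the term symbols: S 3/2→1/2, L 3→3, J 9/2→7/2, parity odd→even.
Parity must change: odd → even — ✓.
ΔS = 0: S: 3/2 → 1/2 — ✗.
ΔL = 0, ±1 (not L=0↔0): L: 3 → 3, ΔL = +0 — ✓.
ΔJ = 0, ±1 (not J=0↔0): J: 9/2 → 7/2, ΔJ = -1 — ✓.
Rule(s) violated: ΔS.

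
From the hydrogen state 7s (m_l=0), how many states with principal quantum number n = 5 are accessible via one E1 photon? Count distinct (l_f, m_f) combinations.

3

E1 requires Δl = ±1, so l_f ∈ {-1, 1}; with 0 ≤ l_f ≤ n_f−1 = 4, the allowed l_f values are {1}.
For l_f = 1: m_f ∈ {m_i−1, m_i, m_i+1} ∩ [−1, 1] = {-1, 0, 1} → 3 states.
Total: 3.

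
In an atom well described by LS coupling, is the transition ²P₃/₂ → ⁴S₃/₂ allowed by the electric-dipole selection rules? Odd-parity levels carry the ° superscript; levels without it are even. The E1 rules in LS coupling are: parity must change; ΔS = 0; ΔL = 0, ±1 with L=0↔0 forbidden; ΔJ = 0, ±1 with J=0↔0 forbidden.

Parity must change: even → even — fails.
ΔS = 0: S: 1/2 → 3/2 — fails.
ΔL = 0, ±1 (not L=0↔0): L: 1 → 0, ΔL = -1 — passes.
ΔJ = 0, ±1 (not J=0↔0): J: 3/2 → 3/2, ΔJ = +0 — passes.
Rule(s) violated: parity, ΔS.

forbidden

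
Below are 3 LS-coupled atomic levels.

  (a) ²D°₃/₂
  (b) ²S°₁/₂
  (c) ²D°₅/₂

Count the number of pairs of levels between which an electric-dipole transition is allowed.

(a)–(b): forbidden (parity, ΔL).
(a)–(c): forbidden (parity).
(b)–(c): forbidden (parity, ΔL, ΔJ).
Allowed pairs: 0 of 3.

0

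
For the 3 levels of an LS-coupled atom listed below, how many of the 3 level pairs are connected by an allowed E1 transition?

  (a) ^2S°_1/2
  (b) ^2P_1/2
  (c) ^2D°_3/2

2

(a)–(b): allowed.
(a)–(c): forbidden (parity, ΔL).
(b)–(c): allowed.
Allowed pairs: 2 of 3.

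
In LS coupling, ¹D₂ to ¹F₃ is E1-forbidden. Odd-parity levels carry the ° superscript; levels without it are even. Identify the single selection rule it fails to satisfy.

parity

Initial level: S=0, L=2, J=2, parity even. Final level: S=0, L=3, J=3, parity even.
ΔJ = 0, ±1 (not J=0↔0): J: 2 → 3, ΔJ = +1 — satisfied.
ΔL = 0, ±1 (not L=0↔0): L: 2 → 3, ΔL = +1 — satisfied.
Parity must change: even → even — violated.
ΔS = 0: S: 0 → 0 — satisfied.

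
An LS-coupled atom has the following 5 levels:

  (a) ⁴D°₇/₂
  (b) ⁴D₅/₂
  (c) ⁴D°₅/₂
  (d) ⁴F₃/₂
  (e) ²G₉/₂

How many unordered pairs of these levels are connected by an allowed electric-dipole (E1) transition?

3

(a)–(b): allowed.
(a)–(c): forbidden (parity).
(a)–(d): forbidden (ΔJ).
(a)–(e): forbidden (ΔS, ΔL).
(b)–(c): allowed.
(b)–(d): forbidden (parity).
(b)–(e): forbidden (parity, ΔS, ΔL, ΔJ).
(c)–(d): allowed.
(c)–(e): forbidden (ΔS, ΔL, ΔJ).
(d)–(e): forbidden (parity, ΔS, ΔJ).
Allowed pairs: 3 of 10.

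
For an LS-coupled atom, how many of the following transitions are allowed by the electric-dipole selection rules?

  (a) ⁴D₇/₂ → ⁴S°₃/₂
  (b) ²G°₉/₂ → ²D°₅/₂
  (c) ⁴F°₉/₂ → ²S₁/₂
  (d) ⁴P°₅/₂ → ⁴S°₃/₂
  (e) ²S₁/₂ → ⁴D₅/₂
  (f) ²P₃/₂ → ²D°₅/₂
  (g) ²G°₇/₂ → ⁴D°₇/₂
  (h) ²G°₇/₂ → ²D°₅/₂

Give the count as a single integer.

1

(a) forbidden (ΔL, ΔJ fail)
(b) forbidden (parity, ΔL, ΔJ fail)
(c) forbidden (ΔS, ΔL, ΔJ fail)
(d) forbidden (parity fails)
(e) forbidden (parity, ΔS, ΔL, ΔJ fail)
(f) allowed
(g) forbidden (parity, ΔS, ΔL fail)
(h) forbidden (parity, ΔL fail)
Total allowed: 1 of 8.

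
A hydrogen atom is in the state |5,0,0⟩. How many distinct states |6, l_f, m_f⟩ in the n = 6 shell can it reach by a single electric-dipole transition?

3

E1 requires Δl = ±1, so l_f ∈ {-1, 1}; with 0 ≤ l_f ≤ n_f−1 = 5, the allowed l_f values are {1}.
For l_f = 1: m_f ∈ {m_i−1, m_i, m_i+1} ∩ [−1, 1] = {-1, 0, 1} → 3 states.
Total: 3.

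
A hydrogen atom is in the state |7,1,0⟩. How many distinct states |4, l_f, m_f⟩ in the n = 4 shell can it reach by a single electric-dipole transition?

E1 requires Δl = ±1, so l_f ∈ {0, 2}; with 0 ≤ l_f ≤ n_f−1 = 3, the allowed l_f values are {0, 2}.
For l_f = 0: m_f ∈ {m_i−1, m_i, m_i+1} ∩ [−0, 0] = {0} → 1 state.
For l_f = 2: m_f ∈ {m_i−1, m_i, m_i+1} ∩ [−2, 2] = {-1, 0, 1} → 3 states.
Total: 4.

4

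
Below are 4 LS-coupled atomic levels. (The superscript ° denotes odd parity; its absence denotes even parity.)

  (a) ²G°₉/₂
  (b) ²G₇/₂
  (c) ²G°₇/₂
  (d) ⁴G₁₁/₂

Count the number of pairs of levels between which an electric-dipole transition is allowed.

2

(a)–(b): allowed.
(a)–(c): forbidden (parity).
(a)–(d): forbidden (ΔS).
(b)–(c): allowed.
(b)–(d): forbidden (parity, ΔS, ΔJ).
(c)–(d): forbidden (ΔS, ΔJ).
Allowed pairs: 2 of 6.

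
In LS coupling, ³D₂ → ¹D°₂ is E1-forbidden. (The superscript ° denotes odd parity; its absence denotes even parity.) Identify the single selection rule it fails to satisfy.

the ΔS = 0 rule

Reading off the term symbols: S 1→0, L 2→2, J 2→2, parity even→odd.
Parity must change: even → odd — passes.
ΔL = 0, ±1 (not L=0↔0): L: 2 → 2, ΔL = +0 — passes.
ΔJ = 0, ±1 (not J=0↔0): J: 2 → 2, ΔJ = +0 — passes.
ΔS = 0: S: 1 → 0 — fails.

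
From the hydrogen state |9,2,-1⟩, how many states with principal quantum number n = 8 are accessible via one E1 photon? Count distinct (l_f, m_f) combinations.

5

E1 requires Δl = ±1, so l_f ∈ {1, 3}; with 0 ≤ l_f ≤ n_f−1 = 7, the allowed l_f values are {1, 3}.
For l_f = 1: m_f ∈ {m_i−1, m_i, m_i+1} ∩ [−1, 1] = {-1, 0} → 2 states.
For l_f = 3: m_f ∈ {m_i−1, m_i, m_i+1} ∩ [−3, 3] = {-2, -1, 0} → 3 states.
Total: 5.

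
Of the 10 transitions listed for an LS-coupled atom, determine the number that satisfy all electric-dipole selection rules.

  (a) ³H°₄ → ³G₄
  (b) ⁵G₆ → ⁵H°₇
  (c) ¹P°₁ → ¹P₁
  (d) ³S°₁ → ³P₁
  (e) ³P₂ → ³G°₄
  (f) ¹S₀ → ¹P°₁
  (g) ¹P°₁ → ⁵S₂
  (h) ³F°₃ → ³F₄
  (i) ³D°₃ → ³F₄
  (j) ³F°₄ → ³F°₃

7

(a) allowed
(b) allowed
(c) allowed
(d) allowed
(e) forbidden (ΔL, ΔJ fail)
(f) allowed
(g) forbidden (ΔS fails)
(h) allowed
(i) allowed
(j) forbidden (parity fails)
Total allowed: 7 of 10.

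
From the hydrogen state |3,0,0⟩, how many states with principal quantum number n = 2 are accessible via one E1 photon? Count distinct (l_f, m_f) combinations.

3

E1 requires Δl = ±1, so l_f ∈ {-1, 1}; with 0 ≤ l_f ≤ n_f−1 = 1, the allowed l_f values are {1}.
For l_f = 1: m_f ∈ {m_i−1, m_i, m_i+1} ∩ [−1, 1] = {-1, 0, 1} → 3 states.
Total: 3.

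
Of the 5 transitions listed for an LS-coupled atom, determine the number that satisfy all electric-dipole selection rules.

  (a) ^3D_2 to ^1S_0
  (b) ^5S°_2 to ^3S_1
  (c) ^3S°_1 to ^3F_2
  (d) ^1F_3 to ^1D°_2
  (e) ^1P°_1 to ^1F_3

1

(a) forbidden (parity, ΔS, ΔL, ΔJ fail)
(b) forbidden (ΔS, ΔL fail)
(c) forbidden (ΔL fails)
(d) allowed
(e) forbidden (ΔL, ΔJ fail)
Total allowed: 1 of 5.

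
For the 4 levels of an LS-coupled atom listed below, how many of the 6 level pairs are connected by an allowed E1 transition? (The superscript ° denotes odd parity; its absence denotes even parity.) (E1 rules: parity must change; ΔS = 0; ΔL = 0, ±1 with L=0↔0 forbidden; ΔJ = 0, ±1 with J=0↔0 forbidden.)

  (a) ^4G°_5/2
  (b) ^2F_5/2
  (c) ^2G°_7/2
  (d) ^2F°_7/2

2

(a)–(b): forbidden (ΔS).
(a)–(c): forbidden (parity, ΔS).
(a)–(d): forbidden (parity, ΔS).
(b)–(c): allowed.
(b)–(d): allowed.
(c)–(d): forbidden (parity).
Allowed pairs: 2 of 6.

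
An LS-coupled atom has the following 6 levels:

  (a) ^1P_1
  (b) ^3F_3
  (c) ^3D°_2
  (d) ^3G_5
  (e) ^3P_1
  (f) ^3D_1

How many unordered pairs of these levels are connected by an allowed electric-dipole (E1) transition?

3

(a)–(b): forbidden (parity, ΔS, ΔL, ΔJ).
(a)–(c): forbidden (ΔS).
(a)–(d): forbidden (parity, ΔS, ΔL, ΔJ).
(a)–(e): forbidden (parity, ΔS).
(a)–(f): forbidden (parity, ΔS).
(b)–(c): allowed.
(b)–(d): forbidden (parity, ΔJ).
(b)–(e): forbidden (parity, ΔL, ΔJ).
(b)–(f): forbidden (parity, ΔJ).
(c)–(d): forbidden (ΔL, ΔJ).
(c)–(e): allowed.
(c)–(f): allowed.
(d)–(e): forbidden (parity, ΔL, ΔJ).
(d)–(f): forbidden (parity, ΔL, ΔJ).
(e)–(f): forbidden (parity).
Allowed pairs: 3 of 15.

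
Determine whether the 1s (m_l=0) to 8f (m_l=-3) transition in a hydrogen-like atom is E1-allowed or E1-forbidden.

forbidden

Initial l = 0, final l = 3, so Δl = +3. E1 requires Δl = ±1: fails.
m_l: 0 → -3 (Δm_l = -3). |Δm_l| ≤ 1 fails.
The transition is electric-dipole forbidden.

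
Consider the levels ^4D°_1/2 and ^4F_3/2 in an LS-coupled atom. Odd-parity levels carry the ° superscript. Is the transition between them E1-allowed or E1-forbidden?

ΔL = 0, ±1 (not L=0↔0): L: 2 → 3, ΔL = +1 — passes.
ΔJ = 0, ±1 (not J=0↔0): J: 1/2 → 3/2, ΔJ = +1 — passes.
ΔS = 0: S: 3/2 → 3/2 — passes.
Parity must change: odd → even — passes.
All four E1 rules are satisfied.

allowed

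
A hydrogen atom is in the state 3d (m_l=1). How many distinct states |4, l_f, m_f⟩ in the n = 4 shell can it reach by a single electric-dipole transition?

5

E1 requires Δl = ±1, so l_f ∈ {1, 3}; with 0 ≤ l_f ≤ n_f−1 = 3, the allowed l_f values are {1, 3}.
For l_f = 1: m_f ∈ {m_i−1, m_i, m_i+1} ∩ [−1, 1] = {0, 1} → 2 states.
For l_f = 3: m_f ∈ {m_i−1, m_i, m_i+1} ∩ [−3, 3] = {0, 1, 2} → 3 states.
Total: 5.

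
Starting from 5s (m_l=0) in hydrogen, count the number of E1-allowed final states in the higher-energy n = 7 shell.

E1 requires Δl = ±1, so l_f ∈ {-1, 1}; with 0 ≤ l_f ≤ n_f−1 = 6, the allowed l_f values are {1}.
For l_f = 1: m_f ∈ {m_i−1, m_i, m_i+1} ∩ [−1, 1] = {-1, 0, 1} → 3 states.
Total: 3.

3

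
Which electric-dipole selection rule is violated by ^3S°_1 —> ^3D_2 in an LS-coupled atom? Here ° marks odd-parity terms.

the ΔL = 0, ±1 rule

Reading off the term symbols: S 1→1, L 0→2, J 1→2, parity odd→even.
ΔJ = 0, ±1 (not J=0↔0): J: 1 → 2, ΔJ = +1 — satisfied.
Parity must change: odd → even — satisfied.
ΔS = 0: S: 1 → 1 — satisfied.
ΔL = 0, ±1 (not L=0↔0): L: 0 → 2, ΔL = +2 — violated.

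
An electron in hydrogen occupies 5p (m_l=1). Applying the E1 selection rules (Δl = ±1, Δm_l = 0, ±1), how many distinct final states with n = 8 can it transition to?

4

E1 requires Δl = ±1, so l_f ∈ {0, 2}; with 0 ≤ l_f ≤ n_f−1 = 7, the allowed l_f values are {0, 2}.
For l_f = 0: m_f ∈ {m_i−1, m_i, m_i+1} ∩ [−0, 0] = {0} → 1 state.
For l_f = 2: m_f ∈ {m_i−1, m_i, m_i+1} ∩ [−2, 2] = {0, 1, 2} → 3 states.
Total: 4.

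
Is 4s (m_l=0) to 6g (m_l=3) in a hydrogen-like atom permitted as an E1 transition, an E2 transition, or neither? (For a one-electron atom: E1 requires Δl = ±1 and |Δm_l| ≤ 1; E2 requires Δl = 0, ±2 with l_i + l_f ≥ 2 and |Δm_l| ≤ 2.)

Δl = 4 − 0 = +4; l_i + l_f = 4.
Δm_l = +3.
E1 (Δl = ±1, |Δm_l| ≤ 1): not satisfied.
E2 (Δl = 0,±2, l_i+l_f ≥ 2, |Δm_l| ≤ 2): not satisfied.

neither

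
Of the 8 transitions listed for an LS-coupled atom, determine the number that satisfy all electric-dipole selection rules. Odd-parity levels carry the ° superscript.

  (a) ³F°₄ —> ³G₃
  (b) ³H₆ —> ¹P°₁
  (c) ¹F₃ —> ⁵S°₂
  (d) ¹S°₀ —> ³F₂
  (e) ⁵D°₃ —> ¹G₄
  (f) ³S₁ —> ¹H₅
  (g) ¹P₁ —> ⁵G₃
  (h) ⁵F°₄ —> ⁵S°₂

(a) allowed
(b) forbidden (ΔS, ΔL, ΔJ fail)
(c) forbidden (ΔS, ΔL fail)
(d) forbidden (ΔS, ΔL, ΔJ fail)
(e) forbidden (ΔS, ΔL fail)
(f) forbidden (parity, ΔS, ΔL, ΔJ fail)
(g) forbidden (parity, ΔS, ΔL, ΔJ fail)
(h) forbidden (parity, ΔL, ΔJ fail)
Total allowed: 1 of 8.

1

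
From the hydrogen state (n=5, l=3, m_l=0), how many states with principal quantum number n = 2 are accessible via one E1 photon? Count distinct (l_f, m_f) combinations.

0

E1 requires l_f ∈ {2, 4}, but neither lies in [0, 1], so no final state is reachable.
Total: 0.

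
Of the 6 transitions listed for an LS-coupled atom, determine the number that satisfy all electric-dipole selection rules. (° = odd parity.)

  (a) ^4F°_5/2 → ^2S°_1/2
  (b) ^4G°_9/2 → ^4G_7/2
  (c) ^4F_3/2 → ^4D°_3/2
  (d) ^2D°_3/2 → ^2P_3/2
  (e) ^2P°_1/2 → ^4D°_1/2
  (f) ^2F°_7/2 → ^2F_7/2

(a) forbidden (parity, ΔS, ΔL, ΔJ fail)
(b) allowed
(c) allowed
(d) allowed
(e) forbidden (parity, ΔS fail)
(f) allowed
Total allowed: 4 of 6.

4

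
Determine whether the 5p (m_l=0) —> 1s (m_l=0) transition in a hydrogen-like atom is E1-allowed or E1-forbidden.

allowed

Initial l = 1, final l = 0, so Δl = -1. E1 requires Δl = ±1: satisfied.
Δm_l = 0 − (0) = +0. E1 requires Δm_l = 0, ±1: satisfied.
All E1 selection rules are satisfied.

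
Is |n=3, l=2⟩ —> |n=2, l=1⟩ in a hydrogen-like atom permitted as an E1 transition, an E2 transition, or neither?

Δl = 1 − 2 = -1; l_i + l_f = 3.
E1 (Δl = ±1): satisfied.
E2 (Δl = 0,±2, l_i+l_f ≥ 2): not satisfied.

E1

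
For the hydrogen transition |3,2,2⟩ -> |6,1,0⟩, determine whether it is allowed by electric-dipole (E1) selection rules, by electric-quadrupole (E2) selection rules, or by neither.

Δl = 1 − 2 = -1; l_i + l_f = 3.
Δm_l = -2.
E1 (Δl = ±1, |Δm_l| ≤ 1): not satisfied.
E2 (Δl = 0,±2, l_i+l_f ≥ 2, |Δm_l| ≤ 2): not satisfied.

neither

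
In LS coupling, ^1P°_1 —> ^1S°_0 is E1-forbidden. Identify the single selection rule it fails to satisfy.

parity

Initial level: S=0, L=1, J=1, parity odd. Final level: S=0, L=0, J=0, parity odd.
Parity must change: odd → odd — fails.
ΔS = 0: S: 0 → 0 — ok.
ΔL = 0, ±1 (not L=0↔0): L: 1 → 0, ΔL = -1 — ok.
ΔJ = 0, ±1 (not J=0↔0): J: 1 → 0, ΔJ = -1 — ok.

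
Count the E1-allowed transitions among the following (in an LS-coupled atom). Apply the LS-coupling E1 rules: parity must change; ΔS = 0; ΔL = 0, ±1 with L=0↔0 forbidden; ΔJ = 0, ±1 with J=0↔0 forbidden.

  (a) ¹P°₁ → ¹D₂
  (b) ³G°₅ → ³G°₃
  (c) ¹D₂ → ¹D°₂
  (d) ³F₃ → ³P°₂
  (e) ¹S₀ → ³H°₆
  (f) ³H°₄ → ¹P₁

(a) allowed
(b) forbidden (parity, ΔJ fail)
(c) allowed
(d) forbidden (ΔL fails)
(e) forbidden (ΔS, ΔL, ΔJ fail)
(f) forbidden (ΔS, ΔL, ΔJ fail)
Total allowed: 2 of 6.

2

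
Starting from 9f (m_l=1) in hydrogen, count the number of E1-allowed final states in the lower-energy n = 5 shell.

E1 requires Δl = ±1, so l_f ∈ {2, 4}; with 0 ≤ l_f ≤ n_f−1 = 4, the allowed l_f values are {2, 4}.
For l_f = 2: m_f ∈ {m_i−1, m_i, m_i+1} ∩ [−2, 2] = {0, 1, 2} → 3 states.
For l_f = 4: m_f ∈ {m_i−1, m_i, m_i+1} ∩ [−4, 4] = {0, 1, 2} → 3 states.
Total: 6.

6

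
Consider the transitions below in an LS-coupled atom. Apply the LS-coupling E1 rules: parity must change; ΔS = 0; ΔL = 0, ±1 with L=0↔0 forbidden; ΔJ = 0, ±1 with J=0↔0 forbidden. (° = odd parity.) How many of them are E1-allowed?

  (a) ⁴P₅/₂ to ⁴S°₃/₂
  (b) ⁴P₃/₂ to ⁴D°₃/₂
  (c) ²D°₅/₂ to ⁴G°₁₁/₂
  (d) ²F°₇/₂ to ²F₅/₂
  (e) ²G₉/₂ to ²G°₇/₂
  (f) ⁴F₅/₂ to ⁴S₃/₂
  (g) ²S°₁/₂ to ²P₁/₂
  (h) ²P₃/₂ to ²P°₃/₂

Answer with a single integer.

6

(a) allowed
(b) allowed
(c) forbidden (parity, ΔS, ΔL, ΔJ fail)
(d) allowed
(e) allowed
(f) forbidden (parity, ΔL fail)
(g) allowed
(h) allowed
Total allowed: 6 of 8.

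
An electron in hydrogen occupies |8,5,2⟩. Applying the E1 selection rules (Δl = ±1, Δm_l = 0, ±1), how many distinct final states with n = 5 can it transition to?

E1 requires Δl = ±1, so l_f ∈ {4, 6}; with 0 ≤ l_f ≤ n_f−1 = 4, the allowed l_f values are {4}.
For l_f = 4: m_f ∈ {m_i−1, m_i, m_i+1} ∩ [−4, 4] = {1, 2, 3} → 3 states.
Total: 3.

3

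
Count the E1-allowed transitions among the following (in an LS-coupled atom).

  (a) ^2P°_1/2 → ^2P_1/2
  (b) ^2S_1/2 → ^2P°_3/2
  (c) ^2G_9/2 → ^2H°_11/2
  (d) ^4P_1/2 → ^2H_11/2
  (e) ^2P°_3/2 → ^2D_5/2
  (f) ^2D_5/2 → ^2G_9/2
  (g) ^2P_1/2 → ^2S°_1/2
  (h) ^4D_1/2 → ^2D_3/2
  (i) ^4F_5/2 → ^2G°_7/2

5

(a) allowed
(b) allowed
(c) allowed
(d) forbidden (parity, ΔS, ΔL, ΔJ fail)
(e) allowed
(f) forbidden (parity, ΔL, ΔJ fail)
(g) allowed
(h) forbidden (parity, ΔS fail)
(i) forbidden (ΔS fails)
Total allowed: 5 of 9.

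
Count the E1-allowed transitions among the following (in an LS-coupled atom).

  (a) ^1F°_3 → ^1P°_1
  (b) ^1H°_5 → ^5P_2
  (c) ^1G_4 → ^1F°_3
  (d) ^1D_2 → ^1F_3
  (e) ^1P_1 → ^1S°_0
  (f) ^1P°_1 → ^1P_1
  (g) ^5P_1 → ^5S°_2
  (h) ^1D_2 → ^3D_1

(a) forbidden (parity, ΔL, ΔJ fail)
(b) forbidden (ΔS, ΔL, ΔJ fail)
(c) allowed
(d) forbidden (parity fails)
(e) allowed
(f) allowed
(g) allowed
(h) forbidden (parity, ΔS fail)
Total allowed: 4 of 8.

4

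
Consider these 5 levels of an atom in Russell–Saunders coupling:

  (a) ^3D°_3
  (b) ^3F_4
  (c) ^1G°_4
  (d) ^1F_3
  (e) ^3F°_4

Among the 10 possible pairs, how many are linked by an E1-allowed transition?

(a)–(b): allowed.
(a)–(c): forbidden (parity, ΔS, ΔL).
(a)–(d): forbidden (ΔS).
(a)–(e): forbidden (parity).
(b)–(c): forbidden (ΔS).
(b)–(d): forbidden (parity, ΔS).
(b)–(e): allowed.
(c)–(d): allowed.
(c)–(e): forbidden (parity, ΔS).
(d)–(e): forbidden (ΔS).
Allowed pairs: 3 of 10.

3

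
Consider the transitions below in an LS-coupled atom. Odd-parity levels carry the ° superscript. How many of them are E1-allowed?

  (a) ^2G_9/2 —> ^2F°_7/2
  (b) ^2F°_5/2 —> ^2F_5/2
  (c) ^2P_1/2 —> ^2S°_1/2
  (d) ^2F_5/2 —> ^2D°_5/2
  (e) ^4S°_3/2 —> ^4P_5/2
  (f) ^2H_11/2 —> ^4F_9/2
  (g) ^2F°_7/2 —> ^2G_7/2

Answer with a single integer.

(a) allowed
(b) allowed
(c) allowed
(d) allowed
(e) allowed
(f) forbidden (parity, ΔS, ΔL fail)
(g) allowed
Total allowed: 6 of 7.

6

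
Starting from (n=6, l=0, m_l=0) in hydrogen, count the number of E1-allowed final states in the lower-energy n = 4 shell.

3

E1 requires Δl = ±1, so l_f ∈ {-1, 1}; with 0 ≤ l_f ≤ n_f−1 = 3, the allowed l_f values are {1}.
For l_f = 1: m_f ∈ {m_i−1, m_i, m_i+1} ∩ [−1, 1] = {-1, 0, 1} → 3 states.
Total: 3.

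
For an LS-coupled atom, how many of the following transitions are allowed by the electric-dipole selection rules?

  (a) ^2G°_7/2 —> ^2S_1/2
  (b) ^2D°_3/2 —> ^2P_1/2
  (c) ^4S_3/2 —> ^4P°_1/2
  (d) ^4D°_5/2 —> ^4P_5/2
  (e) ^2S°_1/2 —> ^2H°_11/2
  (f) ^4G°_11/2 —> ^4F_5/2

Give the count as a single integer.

(a) forbidden (ΔL, ΔJ fail)
(b) allowed
(c) allowed
(d) allowed
(e) forbidden (parity, ΔL, ΔJ fail)
(f) forbidden (ΔJ fails)
Total allowed: 3 of 6.

3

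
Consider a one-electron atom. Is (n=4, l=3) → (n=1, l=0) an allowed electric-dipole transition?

Initial l = 3, final l = 0, so Δl = -3. E1 requires Δl = ±1: violated.
The transition is electric-dipole forbidden.

forbidden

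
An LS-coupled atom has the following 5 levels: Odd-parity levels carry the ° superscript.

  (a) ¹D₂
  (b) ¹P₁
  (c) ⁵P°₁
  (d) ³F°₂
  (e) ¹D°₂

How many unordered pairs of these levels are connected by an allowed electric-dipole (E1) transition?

2

(a)–(b): forbidden (parity).
(a)–(c): forbidden (ΔS).
(a)–(d): forbidden (ΔS).
(a)–(e): allowed.
(b)–(c): forbidden (ΔS).
(b)–(d): forbidden (ΔS, ΔL).
(b)–(e): allowed.
(c)–(d): forbidden (parity, ΔS, ΔL).
(c)–(e): forbidden (parity, ΔS).
(d)–(e): forbidden (parity, ΔS).
Allowed pairs: 2 of 10.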